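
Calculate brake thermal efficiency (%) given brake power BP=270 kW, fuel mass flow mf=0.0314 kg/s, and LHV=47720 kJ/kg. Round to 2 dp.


eta_BTE = (BP / (mf * LHV)) * 100
Denominator = 0.0314 * 47720 = 1498.4080 kW
eta_BTE = (270 / 1498.4080) * 100 = 18.02%


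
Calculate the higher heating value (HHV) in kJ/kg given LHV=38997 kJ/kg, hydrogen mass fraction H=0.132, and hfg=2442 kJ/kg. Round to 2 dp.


HHV = LHV + hfg * 9 * H
Water addition = 2442 * 9 * 0.132 = 2901.096 kJ/kg
HHV = 38997 + 2901.096 = 41898.10 kJ/kg


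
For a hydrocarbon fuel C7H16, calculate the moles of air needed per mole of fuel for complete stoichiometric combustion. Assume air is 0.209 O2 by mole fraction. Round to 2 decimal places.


Balanced combustion: C7H16 + 11 O2 -> 7 CO2 + 8 H2O
O2 needed = C + H/4 = 7 + 16/4 = 11.00 moles
Air moles = O2 / 0.209 = 11.00 / 0.209 = 52.63 moles air


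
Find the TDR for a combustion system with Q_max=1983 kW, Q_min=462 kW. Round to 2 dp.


TDR = Q_max / Q_min
TDR = 1983 / 462 = 4.29


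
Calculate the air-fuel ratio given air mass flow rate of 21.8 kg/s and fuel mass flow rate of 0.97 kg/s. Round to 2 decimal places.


AFR = m_air / m_fuel
AFR = 21.8 / 0.97 = 22.47


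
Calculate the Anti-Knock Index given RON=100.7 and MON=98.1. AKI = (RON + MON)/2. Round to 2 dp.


AKI = (RON + MON) / 2
AKI = (100.7 + 98.1) / 2
AKI = 198.8 / 2 = 99.40


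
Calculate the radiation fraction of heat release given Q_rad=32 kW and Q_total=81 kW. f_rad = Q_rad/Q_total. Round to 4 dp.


f_rad = Q_rad / Q_total
f_rad = 32 / 81 = 0.3951


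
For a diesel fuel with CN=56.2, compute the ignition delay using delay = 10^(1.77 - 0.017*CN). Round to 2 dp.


delay = 10^(1.77 - 0.017*CN)
Exponent = 1.77 - 0.017*56.2 = 0.8146
delay = 10^0.8146 = 6.53 ms


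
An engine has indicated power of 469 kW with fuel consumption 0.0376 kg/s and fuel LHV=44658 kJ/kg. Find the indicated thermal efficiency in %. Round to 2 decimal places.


eta_ith = (IP / (mf * LHV)) * 100
Denominator = 0.0376 * 44658 = 1679.1408 kW
eta_ith = (469 / 1679.1408) * 100 = 27.93%


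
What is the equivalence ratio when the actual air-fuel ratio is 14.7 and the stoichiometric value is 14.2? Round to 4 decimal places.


phi = AFR_stoich / AFR_actual
phi = 14.2 / 14.7 = 0.9660


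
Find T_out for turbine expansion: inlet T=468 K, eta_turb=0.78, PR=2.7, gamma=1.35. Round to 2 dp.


T_out = T_in * (1 - eta * (1 - PR^(-(gamma-1)/gamma)))
Exponent = -(1.35-1)/1.35 = -0.25925926
PR^exp = 2.7^(-0.25925926) = 0.77297411
Factor = 1 - 0.78*(1 - 0.77297411) = 0.82291981
T_out = 468 * 0.82291981 = 385.13 K


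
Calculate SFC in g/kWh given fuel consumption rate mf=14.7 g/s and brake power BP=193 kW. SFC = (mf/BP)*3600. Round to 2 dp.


SFC = (mf / BP) * 3600
Rate = 14.7 / 193 = 0.076166 g/(s*kW)
SFC = 0.076166 * 3600 = 274.20 g/kWh


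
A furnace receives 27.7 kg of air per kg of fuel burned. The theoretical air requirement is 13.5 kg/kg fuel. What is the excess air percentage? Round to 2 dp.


Excess air = actual - stoichiometric = 27.7 - 13.5 = 14.20 kg/kg fuel
Excess air % = (excess / stoich) * 100 = (14.20 / 13.5) * 100 = 105.19%


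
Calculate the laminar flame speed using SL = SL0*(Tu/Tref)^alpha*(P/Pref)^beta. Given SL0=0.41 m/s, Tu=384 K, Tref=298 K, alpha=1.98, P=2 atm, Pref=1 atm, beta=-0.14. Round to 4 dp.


SL = SL0 * (Tu/Tref)^alpha * (P/Pref)^beta
T ratio = 384/298 = 1.28859060
(T ratio)^alpha = 1.28859060^1.98 = 1.652067
(P/Pref)^beta = 2^(-0.14) = 0.907519
SL = 0.41 * 1.652067 * 0.907519 = 0.6147 m/s


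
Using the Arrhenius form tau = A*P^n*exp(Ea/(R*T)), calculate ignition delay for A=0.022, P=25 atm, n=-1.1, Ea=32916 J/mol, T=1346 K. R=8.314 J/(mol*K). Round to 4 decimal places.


tau = A * P^n * exp(Ea/(R*T))
P^n = 25^(-1.1) = 0.02899119
Ea/(R*T) = 32916/(8.314*1346) = 2.941386
exp(Ea/(R*T)) = 18.942076
tau = 0.022 * 0.02899119 * 18.942076 = 0.0121 ms


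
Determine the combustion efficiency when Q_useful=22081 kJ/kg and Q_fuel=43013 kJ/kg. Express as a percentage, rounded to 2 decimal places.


Efficiency = (Q_useful / Q_fuel) * 100
Efficiency = (22081 / 43013) * 100
Efficiency = 0.5134 * 100 = 51.34%


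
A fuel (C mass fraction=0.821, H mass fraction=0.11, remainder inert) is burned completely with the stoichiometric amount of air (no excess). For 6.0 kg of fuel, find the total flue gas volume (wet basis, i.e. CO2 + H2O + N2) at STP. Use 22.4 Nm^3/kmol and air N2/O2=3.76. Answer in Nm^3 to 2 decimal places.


Per kg fuel: CO2 = (C/12 kmol)*22.4 = (0.821/12)*22.4 = 1.53253 Nm^3
Per kg fuel: H2O = (H/2 kmol)*22.4 = (0.11/2)*22.4 = 1.23200 Nm^3
O2 needed per kg fuel = C/12 + H/4 = 0.821/12 + 0.11/4 = 0.09591667 kmol
Per kg fuel: N2 = O2*3.76*22.4 = 0.09591667*3.76*22.4 = 8.07849 Nm^3
Total per kg = 1.53253 + 1.23200 + 8.07849 = 10.84302 Nm^3
Total = 10.84302 * 6.0 = 65.06 Nm^3


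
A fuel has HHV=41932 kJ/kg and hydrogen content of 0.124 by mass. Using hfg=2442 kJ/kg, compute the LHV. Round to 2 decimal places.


LHV = HHV - hfg * 9 * H
Water correction = 2442 * 9 * 0.124 = 2725.272 kJ/kg
LHV = 41932 - 2725.272 = 39206.73 kJ/kg


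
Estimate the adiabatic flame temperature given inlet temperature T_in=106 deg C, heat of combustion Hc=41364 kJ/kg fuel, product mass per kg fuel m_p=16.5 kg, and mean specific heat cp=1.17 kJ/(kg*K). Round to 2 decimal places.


T_ad = T_in + Hc / (m_p * cp)
Denominator = 16.5 * 1.17 = 19.3050
Temperature rise = 41364 / 19.3050 = 2142.66 K
T_ad = 106 + 2142.66 = 2248.66 deg C


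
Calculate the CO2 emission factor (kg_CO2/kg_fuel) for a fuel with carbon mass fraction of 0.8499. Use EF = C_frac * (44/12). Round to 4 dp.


EF = C_frac * (M_CO2 / M_C)
EF = 0.8499 * (44/12)
EF = 0.8499 * 3.666667 = 3.1163 kg_CO2/kg_fuel


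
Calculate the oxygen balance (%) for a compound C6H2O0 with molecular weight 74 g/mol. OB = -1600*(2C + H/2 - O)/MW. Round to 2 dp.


OB = -1600 * (2C + H/2 - O) / MW
Inner = 2*6 + 2/2 - 0 = 13.00
OB = -1600 * 13.00 / 74 = -281.08%


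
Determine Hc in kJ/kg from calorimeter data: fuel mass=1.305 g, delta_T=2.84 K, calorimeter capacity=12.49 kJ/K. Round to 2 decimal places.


Hc = C_cal * delta_T / m_fuel
Q_released = 12.49 * 2.84 = 35.4716 kJ
m_fuel = 1.305 g = 1.305/1000 kg = 0.001305 kg
Hc = 35.4716 / 0.001305 = 27181.30 kJ/kg


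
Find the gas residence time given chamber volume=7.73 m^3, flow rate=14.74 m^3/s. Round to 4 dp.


tau = V / Q_flow
tau = 7.73 / 14.74 = 0.5244 s


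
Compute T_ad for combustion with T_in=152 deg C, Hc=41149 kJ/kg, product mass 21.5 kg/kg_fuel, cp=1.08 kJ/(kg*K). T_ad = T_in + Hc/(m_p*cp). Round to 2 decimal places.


T_ad = T_in + Hc / (m_p * cp)
Denominator = 21.5 * 1.08 = 23.2200
Temperature rise = 41149 / 23.2200 = 1772.14 K
T_ad = 152 + 1772.14 = 1924.14 deg C


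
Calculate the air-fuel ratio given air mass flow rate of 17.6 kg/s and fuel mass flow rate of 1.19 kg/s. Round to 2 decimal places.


AFR = m_air / m_fuel
AFR = 17.6 / 1.19 = 14.79


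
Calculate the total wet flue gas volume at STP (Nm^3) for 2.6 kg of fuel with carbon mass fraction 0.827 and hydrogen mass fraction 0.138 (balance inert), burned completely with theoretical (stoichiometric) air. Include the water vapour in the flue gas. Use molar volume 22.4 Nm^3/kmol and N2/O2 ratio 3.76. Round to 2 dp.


Per kg fuel: CO2 = (C/12 kmol)*22.4 = (0.827/12)*22.4 = 1.54373 Nm^3
Per kg fuel: H2O = (H/2 kmol)*22.4 = (0.138/2)*22.4 = 1.54560 Nm^3
O2 needed per kg fuel = C/12 + H/4 = 0.827/12 + 0.138/4 = 0.10341667 kmol
Per kg fuel: N2 = O2*3.76*22.4 = 0.10341667*3.76*22.4 = 8.71017 Nm^3
Total per kg = 1.54373 + 1.54560 + 8.71017 = 11.79950 Nm^3
Total = 11.79950 * 2.6 = 30.68 Nm^3


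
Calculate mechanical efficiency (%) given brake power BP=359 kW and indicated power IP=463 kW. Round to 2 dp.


eta_mech = (BP / IP) * 100
Ratio = 359 / 463 = 0.7754
eta_mech = 0.7754 * 100 = 77.54%


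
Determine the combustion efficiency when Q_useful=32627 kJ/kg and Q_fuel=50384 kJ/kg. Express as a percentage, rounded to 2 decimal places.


Efficiency = (Q_useful / Q_fuel) * 100
Efficiency = (32627 / 50384) * 100
Efficiency = 0.6476 * 100 = 64.76%


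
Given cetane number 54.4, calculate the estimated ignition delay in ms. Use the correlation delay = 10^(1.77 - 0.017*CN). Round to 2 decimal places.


delay = 10^(1.77 - 0.017*CN)
Exponent = 1.77 - 0.017*54.4 = 0.8452
delay = 10^0.8452 = 7.00 ms


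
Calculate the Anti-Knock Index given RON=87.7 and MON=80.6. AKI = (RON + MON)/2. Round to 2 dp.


AKI = (RON + MON) / 2
AKI = (87.7 + 80.6) / 2
AKI = 168.3 / 2 = 84.15


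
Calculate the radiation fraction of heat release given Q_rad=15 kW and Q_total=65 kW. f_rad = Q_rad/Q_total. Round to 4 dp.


f_rad = Q_rad / Q_total
f_rad = 15 / 65 = 0.2308


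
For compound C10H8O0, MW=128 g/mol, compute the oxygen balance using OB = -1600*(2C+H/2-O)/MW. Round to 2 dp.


OB = -1600 * (2C + H/2 - O) / MW
Inner = 2*10 + 8/2 - 0 = 24.00
OB = -1600 * 24.00 / 128 = -300.00%


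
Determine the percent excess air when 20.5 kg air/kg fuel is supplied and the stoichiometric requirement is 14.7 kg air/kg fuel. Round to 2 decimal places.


Excess air = actual - stoichiometric = 20.5 - 14.7 = 5.80 kg/kg fuel
Excess air % = (excess / stoich) * 100 = (5.80 / 14.7) * 100 = 39.46%


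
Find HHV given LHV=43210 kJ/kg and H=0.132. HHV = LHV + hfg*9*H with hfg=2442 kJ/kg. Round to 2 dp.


HHV = LHV + hfg * 9 * H
Water addition = 2442 * 9 * 0.132 = 2901.096 kJ/kg
HHV = 43210 + 2901.096 = 46111.10 kJ/kg


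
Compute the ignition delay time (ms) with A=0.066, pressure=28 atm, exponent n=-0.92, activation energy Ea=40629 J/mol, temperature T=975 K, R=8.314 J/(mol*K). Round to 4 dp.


tau = A * P^n * exp(Ea/(R*T))
P^n = 28^(-0.92) = 0.04662455
Ea/(R*T) = 40629/(8.314*975) = 5.012120
exp(Ea/(R*T)) = 150.222935
tau = 0.066 * 0.04662455 * 150.222935 = 0.4623 ms


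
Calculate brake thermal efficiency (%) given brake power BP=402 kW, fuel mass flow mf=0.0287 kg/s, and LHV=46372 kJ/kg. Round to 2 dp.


eta_BTE = (BP / (mf * LHV)) * 100
Denominator = 0.0287 * 46372 = 1330.8764 kW
eta_BTE = (402 / 1330.8764) * 100 = 30.21%


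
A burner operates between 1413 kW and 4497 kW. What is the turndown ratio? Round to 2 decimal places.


TDR = Q_max / Q_min
TDR = 4497 / 1413 = 3.18


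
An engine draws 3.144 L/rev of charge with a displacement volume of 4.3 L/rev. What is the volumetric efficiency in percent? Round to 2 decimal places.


eta_v = (V_actual / V_disp) * 100
Ratio = 3.144 / 4.3 = 0.7312
eta_v = 0.7312 * 100 = 73.12%


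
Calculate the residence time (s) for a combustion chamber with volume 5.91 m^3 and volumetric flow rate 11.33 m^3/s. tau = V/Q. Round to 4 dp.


tau = V / Q_flow
tau = 5.91 / 11.33 = 0.5216 s


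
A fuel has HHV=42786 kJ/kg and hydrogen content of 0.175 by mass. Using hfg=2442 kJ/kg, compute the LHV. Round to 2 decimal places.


LHV = HHV - hfg * 9 * H
Water correction = 2442 * 9 * 0.175 = 3846.150 kJ/kg
LHV = 42786 - 3846.150 = 38939.85 kJ/kg


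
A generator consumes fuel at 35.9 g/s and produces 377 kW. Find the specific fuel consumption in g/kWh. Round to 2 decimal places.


SFC = (mf / BP) * 3600
Rate = 35.9 / 377 = 0.095225 g/(s*kW)
SFC = 0.095225 * 3600 = 342.81 g/kWh


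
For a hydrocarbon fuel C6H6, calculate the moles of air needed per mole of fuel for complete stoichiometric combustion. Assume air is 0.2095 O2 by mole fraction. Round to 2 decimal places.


Balanced combustion: C6H6 + 7.5 O2 -> 6 CO2 + 3 H2O
O2 needed = C + H/4 = 6 + 6/4 = 7.50 moles
Air moles = O2 / 0.2095 = 7.50 / 0.2095 = 35.80 moles air


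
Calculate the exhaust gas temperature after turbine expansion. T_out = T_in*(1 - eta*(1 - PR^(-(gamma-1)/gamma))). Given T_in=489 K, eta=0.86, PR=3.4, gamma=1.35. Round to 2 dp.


T_out = T_in * (1 - eta * (1 - PR^(-(gamma-1)/gamma)))
Exponent = -(1.35-1)/1.35 = -0.25925926
PR^exp = 3.4^(-0.25925926) = 0.72813041
Factor = 1 - 0.86*(1 - 0.72813041) = 0.76619215
T_out = 489 * 0.76619215 = 374.67 K


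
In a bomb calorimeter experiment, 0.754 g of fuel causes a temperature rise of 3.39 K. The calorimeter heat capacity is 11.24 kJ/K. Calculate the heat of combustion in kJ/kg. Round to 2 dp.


Hc = C_cal * delta_T / m_fuel
Q_released = 11.24 * 3.39 = 38.1036 kJ
m_fuel = 0.754 g = 0.754/1000 kg = 0.000754 kg
Hc = 38.1036 / 0.000754 = 50535.28 kJ/kg


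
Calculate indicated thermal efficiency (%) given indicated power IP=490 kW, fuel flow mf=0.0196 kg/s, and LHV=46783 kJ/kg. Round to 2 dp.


eta_ith = (IP / (mf * LHV)) * 100
Denominator = 0.0196 * 46783 = 916.9468 kW
eta_ith = (490 / 916.9468) * 100 = 53.44%


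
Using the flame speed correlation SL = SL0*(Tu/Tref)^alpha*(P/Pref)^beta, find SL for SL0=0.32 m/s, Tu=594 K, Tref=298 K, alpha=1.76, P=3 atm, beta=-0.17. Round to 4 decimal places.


SL = SL0 * (Tu/Tref)^alpha * (P/Pref)^beta
T ratio = 594/298 = 1.99328859
(T ratio)^alpha = 1.99328859^1.76 = 3.367003
(P/Pref)^beta = 3^(-0.17) = 0.829639
SL = 0.32 * 3.367003 * 0.829639 = 0.8939 m/s


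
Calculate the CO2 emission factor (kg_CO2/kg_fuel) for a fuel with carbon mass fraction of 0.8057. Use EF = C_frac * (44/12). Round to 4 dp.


EF = C_frac * (M_CO2 / M_C)
EF = 0.8057 * (44/12)
EF = 0.8057 * 3.666667 = 2.9542 kg_CO2/kg_fuel


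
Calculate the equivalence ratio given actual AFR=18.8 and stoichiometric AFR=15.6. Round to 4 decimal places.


phi = AFR_stoich / AFR_actual
phi = 15.6 / 18.8 = 0.8298


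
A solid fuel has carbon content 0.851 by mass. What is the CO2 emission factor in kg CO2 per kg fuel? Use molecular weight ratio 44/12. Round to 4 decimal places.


EF = C_frac * (M_CO2 / M_C)
EF = 0.851 * (44/12)
EF = 0.851 * 3.666667 = 3.1203 kg_CO2/kg_fuel


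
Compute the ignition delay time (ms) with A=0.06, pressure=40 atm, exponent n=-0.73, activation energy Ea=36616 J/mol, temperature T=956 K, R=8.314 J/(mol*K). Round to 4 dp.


tau = A * P^n * exp(Ea/(R*T))
P^n = 40^(-0.73) = 0.06768559
Ea/(R*T) = 36616/(8.314*956) = 4.606838
exp(Ea/(R*T)) = 100.166970
tau = 0.06 * 0.06768559 * 100.166970 = 0.4068 ms


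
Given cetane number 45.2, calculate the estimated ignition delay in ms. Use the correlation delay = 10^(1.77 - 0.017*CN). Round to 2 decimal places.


delay = 10^(1.77 - 0.017*CN)
Exponent = 1.77 - 0.017*45.2 = 1.0016
delay = 10^1.0016 = 10.04 ms


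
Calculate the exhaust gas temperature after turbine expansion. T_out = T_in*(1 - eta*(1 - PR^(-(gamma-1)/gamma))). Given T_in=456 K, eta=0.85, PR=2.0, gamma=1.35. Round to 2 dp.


T_out = T_in * (1 - eta * (1 - PR^(-(gamma-1)/gamma)))
Exponent = -(1.35-1)/1.35 = -0.25925926
PR^exp = 2.0^(-0.25925926) = 0.83551680
Factor = 1 - 0.85*(1 - 0.83551680) = 0.86018928
T_out = 456 * 0.86018928 = 392.25 K


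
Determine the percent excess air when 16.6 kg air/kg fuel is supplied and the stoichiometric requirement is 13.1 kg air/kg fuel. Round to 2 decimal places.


Excess air = actual - stoichiometric = 16.6 - 13.1 = 3.50 kg/kg fuel
Excess air % = (excess / stoich) * 100 = (3.50 / 13.1) * 100 = 26.72%


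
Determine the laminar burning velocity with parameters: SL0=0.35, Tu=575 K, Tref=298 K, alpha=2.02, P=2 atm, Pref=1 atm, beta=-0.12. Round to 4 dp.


SL = SL0 * (Tu/Tref)^alpha * (P/Pref)^beta
T ratio = 575/298 = 1.92953020
(T ratio)^alpha = 1.92953020^2.02 = 3.772352
(P/Pref)^beta = 2^(-0.12) = 0.920188
SL = 0.35 * 3.772352 * 0.920188 = 1.2149 m/s


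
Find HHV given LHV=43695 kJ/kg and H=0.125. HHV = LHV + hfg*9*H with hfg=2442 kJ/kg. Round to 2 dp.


HHV = LHV + hfg * 9 * H
Water addition = 2442 * 9 * 0.125 = 2747.250 kJ/kg
HHV = 43695 + 2747.250 = 46442.25 kJ/kg


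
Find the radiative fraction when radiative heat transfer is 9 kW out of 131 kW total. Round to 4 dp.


f_rad = Q_rad / Q_total
f_rad = 9 / 131 = 0.0687


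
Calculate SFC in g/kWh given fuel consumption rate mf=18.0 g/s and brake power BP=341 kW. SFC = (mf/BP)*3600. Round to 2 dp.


SFC = (mf / BP) * 3600
Rate = 18.0 / 341 = 0.052786 g/(s*kW)
SFC = 0.052786 * 3600 = 190.03 g/kWh


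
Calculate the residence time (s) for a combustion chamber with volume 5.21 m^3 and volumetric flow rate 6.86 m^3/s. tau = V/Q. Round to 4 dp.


tau = V / Q_flow
tau = 5.21 / 6.86 = 0.7595 s


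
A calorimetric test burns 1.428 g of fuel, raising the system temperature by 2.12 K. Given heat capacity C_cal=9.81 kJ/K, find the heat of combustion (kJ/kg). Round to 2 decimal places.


Hc = C_cal * delta_T / m_fuel
Q_released = 9.81 * 2.12 = 20.7972 kJ
m_fuel = 1.428 g = 1.428/1000 kg = 0.001428 kg
Hc = 20.7972 / 0.001428 = 14563.87 kJ/kg


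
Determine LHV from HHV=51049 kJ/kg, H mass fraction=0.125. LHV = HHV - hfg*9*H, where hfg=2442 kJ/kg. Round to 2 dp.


LHV = HHV - hfg * 9 * H
Water correction = 2442 * 9 * 0.125 = 2747.250 kJ/kg
LHV = 51049 - 2747.250 = 48301.75 kJ/kg


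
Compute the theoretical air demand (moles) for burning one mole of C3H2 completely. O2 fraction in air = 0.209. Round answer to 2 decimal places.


Balanced combustion: C3H2 + 3.5 O2 -> 3 CO2 + 1 H2O
O2 needed = C + H/4 = 3 + 2/4 = 3.50 moles
Air moles = O2 / 0.209 = 3.50 / 0.209 = 16.75 moles air


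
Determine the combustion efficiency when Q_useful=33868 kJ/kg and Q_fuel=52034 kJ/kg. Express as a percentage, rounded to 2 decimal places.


Efficiency = (Q_useful / Q_fuel) * 100
Efficiency = (33868 / 52034) * 100
Efficiency = 0.6509 * 100 = 65.09%


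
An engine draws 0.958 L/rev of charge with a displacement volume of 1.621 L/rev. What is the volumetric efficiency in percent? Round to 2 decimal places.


eta_v = (V_actual / V_disp) * 100
Ratio = 0.958 / 1.621 = 0.5910
eta_v = 0.5910 * 100 = 59.10%


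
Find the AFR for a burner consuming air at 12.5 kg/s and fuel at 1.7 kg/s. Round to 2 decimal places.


AFR = m_air / m_fuel
AFR = 12.5 / 1.7 = 7.35


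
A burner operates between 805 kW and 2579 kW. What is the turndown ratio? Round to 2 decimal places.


TDR = Q_max / Q_min
TDR = 2579 / 805 = 3.20


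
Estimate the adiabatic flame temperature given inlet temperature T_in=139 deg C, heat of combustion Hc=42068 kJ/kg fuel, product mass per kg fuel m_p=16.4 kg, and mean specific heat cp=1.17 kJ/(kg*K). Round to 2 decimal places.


T_ad = T_in + Hc / (m_p * cp)
Denominator = 16.4 * 1.17 = 19.1880
Temperature rise = 42068 / 19.1880 = 2192.41 K
T_ad = 139 + 2192.41 = 2331.41 deg C


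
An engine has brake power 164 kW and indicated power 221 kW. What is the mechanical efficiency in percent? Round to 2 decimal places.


eta_mech = (BP / IP) * 100
Ratio = 164 / 221 = 0.7421
eta_mech = 0.7421 * 100 = 74.21%


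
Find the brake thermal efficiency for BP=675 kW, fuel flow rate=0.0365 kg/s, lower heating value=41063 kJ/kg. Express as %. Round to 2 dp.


eta_BTE = (BP / (mf * LHV)) * 100
Denominator = 0.0365 * 41063 = 1498.7995 kW
eta_BTE = (675 / 1498.7995) * 100 = 45.04%


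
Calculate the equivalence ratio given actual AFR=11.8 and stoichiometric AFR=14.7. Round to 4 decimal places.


phi = AFR_stoich / AFR_actual
phi = 14.7 / 11.8 = 1.2458


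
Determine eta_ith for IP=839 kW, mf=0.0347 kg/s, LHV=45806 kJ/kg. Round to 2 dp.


eta_ith = (IP / (mf * LHV)) * 100
Denominator = 0.0347 * 45806 = 1589.4682 kW
eta_ith = (839 / 1589.4682) * 100 = 52.78%


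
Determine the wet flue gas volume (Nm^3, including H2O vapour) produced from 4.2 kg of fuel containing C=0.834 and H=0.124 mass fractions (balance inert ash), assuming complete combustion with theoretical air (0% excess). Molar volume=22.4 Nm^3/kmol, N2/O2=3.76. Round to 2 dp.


Per kg fuel: CO2 = (C/12 kmol)*22.4 = (0.834/12)*22.4 = 1.55680 Nm^3
Per kg fuel: H2O = (H/2 kmol)*22.4 = (0.124/2)*22.4 = 1.38880 Nm^3
O2 needed per kg fuel = C/12 + H/4 = 0.834/12 + 0.124/4 = 0.10050000 kmol
Per kg fuel: N2 = O2*3.76*22.4 = 0.10050000*3.76*22.4 = 8.46451 Nm^3
Total per kg = 1.55680 + 1.38880 + 8.46451 = 11.41011 Nm^3
Total = 11.41011 * 4.2 = 47.92 Nm^3


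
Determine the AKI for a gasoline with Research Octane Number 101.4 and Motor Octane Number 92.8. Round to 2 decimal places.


AKI = (RON + MON) / 2
AKI = (101.4 + 92.8) / 2
AKI = 194.2 / 2 = 97.10


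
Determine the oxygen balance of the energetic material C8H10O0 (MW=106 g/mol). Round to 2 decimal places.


OB = -1600 * (2C + H/2 - O) / MW
Inner = 2*8 + 10/2 - 0 = 21.00
OB = -1600 * 21.00 / 106 = -316.98%


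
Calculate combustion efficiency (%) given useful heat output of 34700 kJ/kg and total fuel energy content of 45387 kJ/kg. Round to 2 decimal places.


Efficiency = (Q_useful / Q_fuel) * 100
Efficiency = (34700 / 45387) * 100
Efficiency = 0.7645 * 100 = 76.45%


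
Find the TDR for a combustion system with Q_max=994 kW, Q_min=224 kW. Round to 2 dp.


TDR = Q_max / Q_min
TDR = 994 / 224 = 4.44


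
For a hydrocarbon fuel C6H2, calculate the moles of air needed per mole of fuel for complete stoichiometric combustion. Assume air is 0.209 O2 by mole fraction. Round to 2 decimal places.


Balanced combustion: C6H2 + 6.5 O2 -> 6 CO2 + 1 H2O
O2 needed = C + H/4 = 6 + 2/4 = 6.50 moles
Air moles = O2 / 0.209 = 6.50 / 0.209 = 31.10 moles air


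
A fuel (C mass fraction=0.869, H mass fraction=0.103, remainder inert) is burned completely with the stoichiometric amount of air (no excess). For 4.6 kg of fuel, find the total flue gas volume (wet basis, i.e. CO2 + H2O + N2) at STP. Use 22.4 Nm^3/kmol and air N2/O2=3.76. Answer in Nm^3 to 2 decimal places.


Per kg fuel: CO2 = (C/12 kmol)*22.4 = (0.869/12)*22.4 = 1.62213 Nm^3
Per kg fuel: H2O = (H/2 kmol)*22.4 = (0.103/2)*22.4 = 1.15360 Nm^3
O2 needed per kg fuel = C/12 + H/4 = 0.869/12 + 0.103/4 = 0.09816667 kmol
Per kg fuel: N2 = O2*3.76*22.4 = 0.09816667*3.76*22.4 = 8.26799 Nm^3
Total per kg = 1.62213 + 1.15360 + 8.26799 = 11.04372 Nm^3
Total = 11.04372 * 4.6 = 50.80 Nm^3


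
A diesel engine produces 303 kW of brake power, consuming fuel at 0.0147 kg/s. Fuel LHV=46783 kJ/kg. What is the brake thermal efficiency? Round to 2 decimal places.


eta_BTE = (BP / (mf * LHV)) * 100
Denominator = 0.0147 * 46783 = 687.7101 kW
eta_BTE = (303 / 687.7101) * 100 = 44.06%


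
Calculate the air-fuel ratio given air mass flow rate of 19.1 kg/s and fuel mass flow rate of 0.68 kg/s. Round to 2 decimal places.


AFR = m_air / m_fuel
AFR = 19.1 / 0.68 = 28.09


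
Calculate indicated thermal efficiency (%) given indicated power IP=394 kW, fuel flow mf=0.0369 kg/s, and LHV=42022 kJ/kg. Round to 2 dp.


eta_ith = (IP / (mf * LHV)) * 100
Denominator = 0.0369 * 42022 = 1550.6118 kW
eta_ith = (394 / 1550.6118) * 100 = 25.41%


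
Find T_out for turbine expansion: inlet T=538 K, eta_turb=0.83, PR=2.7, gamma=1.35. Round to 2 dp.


T_out = T_in * (1 - eta * (1 - PR^(-(gamma-1)/gamma)))
Exponent = -(1.35-1)/1.35 = -0.25925926
PR^exp = 2.7^(-0.25925926) = 0.77297411
Factor = 1 - 0.83*(1 - 0.77297411) = 0.81156851
T_out = 538 * 0.81156851 = 436.62 K


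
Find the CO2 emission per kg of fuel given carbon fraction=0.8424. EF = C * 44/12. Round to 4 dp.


EF = C_frac * (M_CO2 / M_C)
EF = 0.8424 * (44/12)
EF = 0.8424 * 3.666667 = 3.0888 kg_CO2/kg_fuel


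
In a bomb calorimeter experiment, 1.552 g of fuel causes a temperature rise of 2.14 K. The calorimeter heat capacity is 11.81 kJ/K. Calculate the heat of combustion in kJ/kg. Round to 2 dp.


Hc = C_cal * delta_T / m_fuel
Q_released = 11.81 * 2.14 = 25.2734 kJ
m_fuel = 1.552 g = 1.552/1000 kg = 0.001552 kg
Hc = 25.2734 / 0.001552 = 16284.41 kJ/kg


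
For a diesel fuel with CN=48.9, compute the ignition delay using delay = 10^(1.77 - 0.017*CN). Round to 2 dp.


delay = 10^(1.77 - 0.017*CN)
Exponent = 1.77 - 0.017*48.9 = 0.9387
delay = 10^0.9387 = 8.68 ms


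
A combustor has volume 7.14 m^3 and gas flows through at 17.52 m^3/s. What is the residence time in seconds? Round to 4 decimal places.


tau = V / Q_flow
tau = 7.14 / 17.52 = 0.4075 s


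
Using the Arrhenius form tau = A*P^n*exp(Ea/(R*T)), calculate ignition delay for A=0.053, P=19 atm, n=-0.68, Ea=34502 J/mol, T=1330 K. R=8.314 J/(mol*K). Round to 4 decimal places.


tau = A * P^n * exp(Ea/(R*T))
P^n = 19^(-0.68) = 0.13503537
Ea/(R*T) = 34502/(8.314*1330) = 3.120201
exp(Ea/(R*T)) = 22.650938
tau = 0.053 * 0.13503537 * 22.650938 = 0.1621 ms


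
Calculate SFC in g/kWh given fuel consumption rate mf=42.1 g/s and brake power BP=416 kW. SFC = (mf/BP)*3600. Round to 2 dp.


SFC = (mf / BP) * 3600
Rate = 42.1 / 416 = 0.101202 g/(s*kW)
SFC = 0.101202 * 3600 = 364.33 g/kWh


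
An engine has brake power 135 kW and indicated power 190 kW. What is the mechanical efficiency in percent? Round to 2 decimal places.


eta_mech = (BP / IP) * 100
Ratio = 135 / 190 = 0.7105
eta_mech = 0.7105 * 100 = 71.05%


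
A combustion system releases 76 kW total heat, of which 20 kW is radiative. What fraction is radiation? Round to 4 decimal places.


f_rad = Q_rad / Q_total
f_rad = 20 / 76 = 0.2632


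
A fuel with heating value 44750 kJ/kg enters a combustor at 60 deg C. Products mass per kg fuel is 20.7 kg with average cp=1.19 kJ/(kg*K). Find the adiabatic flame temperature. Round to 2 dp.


T_ad = T_in + Hc / (m_p * cp)
Denominator = 20.7 * 1.19 = 24.6330
Temperature rise = 44750 / 24.6330 = 1816.67 K
T_ad = 60 + 1816.67 = 1876.67 deg C


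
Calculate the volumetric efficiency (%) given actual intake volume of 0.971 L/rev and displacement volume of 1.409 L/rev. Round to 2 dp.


eta_v = (V_actual / V_disp) * 100
Ratio = 0.971 / 1.409 = 0.6891
eta_v = 0.6891 * 100 = 68.91%


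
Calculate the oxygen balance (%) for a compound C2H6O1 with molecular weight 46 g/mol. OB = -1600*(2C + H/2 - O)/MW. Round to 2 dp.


OB = -1600 * (2C + H/2 - O) / MW
Inner = 2*2 + 6/2 - 1 = 6.00
OB = -1600 * 6.00 / 46 = -208.70%


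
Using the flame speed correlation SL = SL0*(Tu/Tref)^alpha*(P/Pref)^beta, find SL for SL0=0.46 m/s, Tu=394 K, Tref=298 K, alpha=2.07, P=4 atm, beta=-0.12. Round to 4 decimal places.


SL = SL0 * (Tu/Tref)^alpha * (P/Pref)^beta
T ratio = 394/298 = 1.32214765
(T ratio)^alpha = 1.32214765^2.07 = 1.782582
(P/Pref)^beta = 4^(-0.12) = 0.846745
SL = 0.46 * 1.782582 * 0.846745 = 0.6943 m/s


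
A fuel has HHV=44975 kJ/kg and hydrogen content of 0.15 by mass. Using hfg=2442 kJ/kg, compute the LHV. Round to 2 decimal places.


LHV = HHV - hfg * 9 * H
Water correction = 2442 * 9 * 0.15 = 3296.700 kJ/kg
LHV = 44975 - 3296.700 = 41678.30 kJ/kg


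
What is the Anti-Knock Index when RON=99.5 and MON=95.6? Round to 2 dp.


AKI = (RON + MON) / 2
AKI = (99.5 + 95.6) / 2
AKI = 195.1 / 2 = 97.55


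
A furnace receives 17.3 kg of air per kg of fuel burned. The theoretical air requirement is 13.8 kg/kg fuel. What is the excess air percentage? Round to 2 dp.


Excess air = actual - stoichiometric = 17.3 - 13.8 = 3.50 kg/kg fuel
Excess air % = (excess / stoich) * 100 = (3.50 / 13.8) * 100 = 25.36%


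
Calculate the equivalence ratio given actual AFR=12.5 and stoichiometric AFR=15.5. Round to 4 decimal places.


phi = AFR_stoich / AFR_actual
phi = 15.5 / 12.5 = 1.2400


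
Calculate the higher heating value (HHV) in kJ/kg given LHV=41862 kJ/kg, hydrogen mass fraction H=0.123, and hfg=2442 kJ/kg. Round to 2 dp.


HHV = LHV + hfg * 9 * H
Water addition = 2442 * 9 * 0.123 = 2703.294 kJ/kg
HHV = 41862 + 2703.294 = 44565.29 kJ/kg


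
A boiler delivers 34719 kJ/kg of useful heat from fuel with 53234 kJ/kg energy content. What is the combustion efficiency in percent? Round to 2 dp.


Efficiency = (Q_useful / Q_fuel) * 100
Efficiency = (34719 / 53234) * 100
Efficiency = 0.6522 * 100 = 65.22%


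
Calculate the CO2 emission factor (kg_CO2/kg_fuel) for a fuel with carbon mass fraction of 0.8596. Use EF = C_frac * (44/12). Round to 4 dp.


EF = C_frac * (M_CO2 / M_C)
EF = 0.8596 * (44/12)
EF = 0.8596 * 3.666667 = 3.1519 kg_CO2/kg_fuel


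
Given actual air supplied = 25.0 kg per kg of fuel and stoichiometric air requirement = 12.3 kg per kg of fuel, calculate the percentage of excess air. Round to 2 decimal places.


Excess air = actual - stoichiometric = 25.0 - 12.3 = 12.70 kg/kg fuel
Excess air % = (excess / stoich) * 100 = (12.70 / 12.3) * 100 = 103.25%


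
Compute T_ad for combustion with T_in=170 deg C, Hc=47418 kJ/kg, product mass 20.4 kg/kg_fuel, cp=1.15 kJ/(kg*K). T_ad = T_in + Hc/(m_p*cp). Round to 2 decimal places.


T_ad = T_in + Hc / (m_p * cp)
Denominator = 20.4 * 1.15 = 23.4600
Temperature rise = 47418 / 23.4600 = 2021.23 K
T_ad = 170 + 2021.23 = 2191.23 deg C


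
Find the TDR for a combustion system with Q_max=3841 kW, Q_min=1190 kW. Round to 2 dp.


TDR = Q_max / Q_min
TDR = 3841 / 1190 = 3.23


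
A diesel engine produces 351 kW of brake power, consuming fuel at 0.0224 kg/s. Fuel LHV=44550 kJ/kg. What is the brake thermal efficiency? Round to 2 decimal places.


eta_BTE = (BP / (mf * LHV)) * 100
Denominator = 0.0224 * 44550 = 997.9200 kW
eta_BTE = (351 / 997.9200) * 100 = 35.17%


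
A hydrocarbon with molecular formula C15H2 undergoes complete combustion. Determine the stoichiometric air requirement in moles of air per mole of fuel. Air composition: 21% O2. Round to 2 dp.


Balanced combustion: C15H2 + 15.5 O2 -> 15 CO2 + 1 H2O
O2 needed = C + H/4 = 15 + 2/4 = 15.50 moles
Air moles = O2 / 0.21 = 15.50 / 0.21 = 73.81 moles air


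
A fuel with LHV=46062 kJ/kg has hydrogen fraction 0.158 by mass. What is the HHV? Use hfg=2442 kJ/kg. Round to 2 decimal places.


HHV = LHV + hfg * 9 * H
Water addition = 2442 * 9 * 0.158 = 3472.524 kJ/kg
HHV = 46062 + 3472.524 = 49534.52 kJ/kg


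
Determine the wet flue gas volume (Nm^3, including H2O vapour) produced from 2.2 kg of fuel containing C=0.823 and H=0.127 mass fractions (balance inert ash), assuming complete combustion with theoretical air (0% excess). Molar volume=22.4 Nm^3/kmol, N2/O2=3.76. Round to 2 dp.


Per kg fuel: CO2 = (C/12 kmol)*22.4 = (0.823/12)*22.4 = 1.53627 Nm^3
Per kg fuel: H2O = (H/2 kmol)*22.4 = (0.127/2)*22.4 = 1.42240 Nm^3
O2 needed per kg fuel = C/12 + H/4 = 0.823/12 + 0.127/4 = 0.10033333 kmol
Per kg fuel: N2 = O2*3.76*22.4 = 0.10033333*3.76*22.4 = 8.45047 Nm^3
Total per kg = 1.53627 + 1.42240 + 8.45047 = 11.40914 Nm^3
Total = 11.40914 * 2.2 = 25.10 Nm^3


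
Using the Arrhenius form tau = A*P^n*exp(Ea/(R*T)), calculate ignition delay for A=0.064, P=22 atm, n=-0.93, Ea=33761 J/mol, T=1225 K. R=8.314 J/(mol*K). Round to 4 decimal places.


tau = A * P^n * exp(Ea/(R*T))
P^n = 22^(-0.93) = 0.05643479
Ea/(R*T) = 33761/(8.314*1225) = 3.314891
exp(Ea/(R*T)) = 27.519382
tau = 0.064 * 0.05643479 * 27.519382 = 0.0994 ms


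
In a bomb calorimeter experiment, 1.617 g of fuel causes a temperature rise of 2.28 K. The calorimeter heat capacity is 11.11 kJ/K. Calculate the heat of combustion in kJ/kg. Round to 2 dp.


Hc = C_cal * delta_T / m_fuel
Q_released = 11.11 * 2.28 = 25.3308 kJ
m_fuel = 1.617 g = 1.617/1000 kg = 0.001617 kg
Hc = 25.3308 / 0.001617 = 15665.31 kJ/kg


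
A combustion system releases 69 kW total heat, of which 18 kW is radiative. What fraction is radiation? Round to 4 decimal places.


f_rad = Q_rad / Q_total
f_rad = 18 / 69 = 0.2609


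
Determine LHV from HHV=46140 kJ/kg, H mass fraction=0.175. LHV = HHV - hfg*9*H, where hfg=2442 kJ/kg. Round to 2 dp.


LHV = HHV - hfg * 9 * H
Water correction = 2442 * 9 * 0.175 = 3846.150 kJ/kg
LHV = 46140 - 3846.150 = 42293.85 kJ/kg


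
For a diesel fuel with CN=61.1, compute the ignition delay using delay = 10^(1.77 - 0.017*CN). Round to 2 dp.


delay = 10^(1.77 - 0.017*CN)
Exponent = 1.77 - 0.017*61.1 = 0.7313
delay = 10^0.7313 = 5.39 ms


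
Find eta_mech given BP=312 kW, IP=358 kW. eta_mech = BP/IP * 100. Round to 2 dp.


eta_mech = (BP / IP) * 100
Ratio = 312 / 358 = 0.8715
eta_mech = 0.8715 * 100 = 87.15%


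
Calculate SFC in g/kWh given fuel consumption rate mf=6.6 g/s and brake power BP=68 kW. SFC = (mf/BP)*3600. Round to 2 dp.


SFC = (mf / BP) * 3600
Rate = 6.6 / 68 = 0.097059 g/(s*kW)
SFC = 0.097059 * 3600 = 349.41 g/kWh


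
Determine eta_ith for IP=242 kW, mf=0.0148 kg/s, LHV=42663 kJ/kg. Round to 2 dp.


eta_ith = (IP / (mf * LHV)) * 100
Denominator = 0.0148 * 42663 = 631.4124 kW
eta_ith = (242 / 631.4124) * 100 = 38.33%


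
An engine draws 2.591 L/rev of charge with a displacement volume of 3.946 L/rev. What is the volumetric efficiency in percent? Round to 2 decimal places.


eta_v = (V_actual / V_disp) * 100
Ratio = 2.591 / 3.946 = 0.6566
eta_v = 0.6566 * 100 = 65.66%


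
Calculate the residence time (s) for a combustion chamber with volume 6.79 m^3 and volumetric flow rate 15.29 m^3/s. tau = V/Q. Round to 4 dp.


tau = V / Q_flow
tau = 6.79 / 15.29 = 0.4441 s


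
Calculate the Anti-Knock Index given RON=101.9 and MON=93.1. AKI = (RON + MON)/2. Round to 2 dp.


AKI = (RON + MON) / 2
AKI = (101.9 + 93.1) / 2
AKI = 195.0 / 2 = 97.50


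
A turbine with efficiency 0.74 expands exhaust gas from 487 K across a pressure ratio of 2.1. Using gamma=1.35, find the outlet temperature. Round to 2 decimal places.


T_out = T_in * (1 - eta * (1 - PR^(-(gamma-1)/gamma)))
Exponent = -(1.35-1)/1.35 = -0.25925926
PR^exp = 2.1^(-0.25925926) = 0.82501466
Factor = 1 - 0.74*(1 - 0.82501466) = 0.87051085
T_out = 487 * 0.87051085 = 423.94 K


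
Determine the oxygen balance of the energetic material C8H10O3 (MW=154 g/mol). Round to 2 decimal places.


OB = -1600 * (2C + H/2 - O) / MW
Inner = 2*8 + 10/2 - 3 = 18.00
OB = -1600 * 18.00 / 154 = -187.01%


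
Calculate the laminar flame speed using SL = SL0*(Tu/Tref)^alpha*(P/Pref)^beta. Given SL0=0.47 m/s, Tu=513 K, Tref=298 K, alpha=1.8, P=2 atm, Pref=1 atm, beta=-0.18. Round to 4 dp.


SL = SL0 * (Tu/Tref)^alpha * (P/Pref)^beta
T ratio = 513/298 = 1.72147651
(T ratio)^alpha = 1.72147651^1.8 = 2.658410
(P/Pref)^beta = 2^(-0.18) = 0.882703
SL = 0.47 * 2.658410 * 0.882703 = 1.1029 m/s


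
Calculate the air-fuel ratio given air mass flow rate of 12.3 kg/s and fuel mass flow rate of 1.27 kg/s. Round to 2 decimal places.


AFR = m_air / m_fuel
AFR = 12.3 / 1.27 = 9.69


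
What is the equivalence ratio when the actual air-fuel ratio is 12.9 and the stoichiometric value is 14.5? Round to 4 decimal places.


phi = AFR_stoich / AFR_actual
phi = 14.5 / 12.9 = 1.1240


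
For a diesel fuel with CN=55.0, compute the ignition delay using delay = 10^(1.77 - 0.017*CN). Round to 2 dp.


delay = 10^(1.77 - 0.017*CN)
Exponent = 1.77 - 0.017*55.0 = 0.8350
delay = 10^0.8350 = 6.84 ms


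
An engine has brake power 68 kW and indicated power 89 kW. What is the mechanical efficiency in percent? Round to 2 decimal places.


eta_mech = (BP / IP) * 100
Ratio = 68 / 89 = 0.7640
eta_mech = 0.7640 * 100 = 76.40%


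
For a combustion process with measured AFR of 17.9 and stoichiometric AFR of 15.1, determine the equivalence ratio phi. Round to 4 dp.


phi = AFR_stoich / AFR_actual
phi = 15.1 / 17.9 = 0.8436


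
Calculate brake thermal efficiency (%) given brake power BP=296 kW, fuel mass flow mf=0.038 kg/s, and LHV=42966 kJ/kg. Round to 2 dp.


eta_BTE = (BP / (mf * LHV)) * 100
Denominator = 0.038 * 42966 = 1632.7080 kW
eta_BTE = (296 / 1632.7080) * 100 = 18.13%


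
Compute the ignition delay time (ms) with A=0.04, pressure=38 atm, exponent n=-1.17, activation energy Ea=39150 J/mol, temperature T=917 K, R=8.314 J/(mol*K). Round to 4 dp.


tau = A * P^n * exp(Ea/(R*T))
P^n = 38^(-1.17) = 0.01417925
Ea/(R*T) = 39150/(8.314*917) = 5.135141
exp(Ea/(R*T)) = 169.888348
tau = 0.04 * 0.01417925 * 169.888348 = 0.0964 ms


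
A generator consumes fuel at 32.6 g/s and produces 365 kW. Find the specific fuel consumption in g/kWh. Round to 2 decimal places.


SFC = (mf / BP) * 3600
Rate = 32.6 / 365 = 0.089315 g/(s*kW)
SFC = 0.089315 * 3600 = 321.53 g/kWh


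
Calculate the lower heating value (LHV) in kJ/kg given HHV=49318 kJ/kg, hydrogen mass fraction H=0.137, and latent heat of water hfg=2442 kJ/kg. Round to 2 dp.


LHV = HHV - hfg * 9 * H
Water correction = 2442 * 9 * 0.137 = 3010.986 kJ/kg
LHV = 49318 - 3010.986 = 46307.01 kJ/kg


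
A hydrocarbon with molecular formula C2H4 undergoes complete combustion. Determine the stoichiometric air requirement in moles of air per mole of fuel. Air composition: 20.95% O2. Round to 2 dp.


Balanced combustion: C2H4 + 3 O2 -> 2 CO2 + 2 H2O
O2 needed = C + H/4 = 2 + 4/4 = 3.00 moles
Air moles = O2 / 0.2095 = 3.00 / 0.2095 = 14.32 moles air


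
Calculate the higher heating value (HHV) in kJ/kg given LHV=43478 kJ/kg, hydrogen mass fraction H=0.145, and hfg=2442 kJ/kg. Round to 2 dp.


HHV = LHV + hfg * 9 * H
Water addition = 2442 * 9 * 0.145 = 3186.810 kJ/kg
HHV = 43478 + 3186.810 = 46664.81 kJ/kg


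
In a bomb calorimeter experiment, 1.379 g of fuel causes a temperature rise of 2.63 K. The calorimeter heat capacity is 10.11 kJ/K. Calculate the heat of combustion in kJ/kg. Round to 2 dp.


Hc = C_cal * delta_T / m_fuel
Q_released = 10.11 * 2.63 = 26.5893 kJ
m_fuel = 1.379 g = 1.379/1000 kg = 0.001379 kg
Hc = 26.5893 / 0.001379 = 19281.58 kJ/kg


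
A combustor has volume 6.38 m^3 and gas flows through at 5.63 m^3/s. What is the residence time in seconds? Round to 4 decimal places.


tau = V / Q_flow
tau = 6.38 / 5.63 = 1.1332 s


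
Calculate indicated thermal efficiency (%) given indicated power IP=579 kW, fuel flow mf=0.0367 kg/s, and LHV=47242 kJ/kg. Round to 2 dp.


eta_ith = (IP / (mf * LHV)) * 100
Denominator = 0.0367 * 47242 = 1733.7814 kW
eta_ith = (579 / 1733.7814) * 100 = 33.40%


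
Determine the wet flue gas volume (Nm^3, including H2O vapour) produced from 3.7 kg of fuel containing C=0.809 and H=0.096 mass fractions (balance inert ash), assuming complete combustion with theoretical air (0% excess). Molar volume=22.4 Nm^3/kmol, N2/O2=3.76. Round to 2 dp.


Per kg fuel: CO2 = (C/12 kmol)*22.4 = (0.809/12)*22.4 = 1.51013 Nm^3
Per kg fuel: H2O = (H/2 kmol)*22.4 = (0.096/2)*22.4 = 1.07520 Nm^3
O2 needed per kg fuel = C/12 + H/4 = 0.809/12 + 0.096/4 = 0.09141667 kmol
Per kg fuel: N2 = O2*3.76*22.4 = 0.09141667*3.76*22.4 = 7.69948 Nm^3
Total per kg = 1.51013 + 1.07520 + 7.69948 = 10.28481 Nm^3
Total = 10.28481 * 3.7 = 38.05 Nm^3


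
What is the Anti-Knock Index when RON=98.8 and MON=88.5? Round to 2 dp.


AKI = (RON + MON) / 2
AKI = (98.8 + 88.5) / 2
AKI = 187.3 / 2 = 93.65


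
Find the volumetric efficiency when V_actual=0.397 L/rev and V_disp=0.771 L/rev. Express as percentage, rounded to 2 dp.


eta_v = (V_actual / V_disp) * 100
Ratio = 0.397 / 0.771 = 0.5149
eta_v = 0.5149 * 100 = 51.49%


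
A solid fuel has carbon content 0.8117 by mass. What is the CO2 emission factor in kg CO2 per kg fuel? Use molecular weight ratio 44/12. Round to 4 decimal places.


EF = C_frac * (M_CO2 / M_C)
EF = 0.8117 * (44/12)
EF = 0.8117 * 3.666667 = 2.9762 kg_CO2/kg_fuel


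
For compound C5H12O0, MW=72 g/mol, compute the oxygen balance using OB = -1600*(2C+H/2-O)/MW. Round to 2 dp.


OB = -1600 * (2C + H/2 - O) / MW
Inner = 2*5 + 12/2 - 0 = 16.00
OB = -1600 * 16.00 / 72 = -355.56%


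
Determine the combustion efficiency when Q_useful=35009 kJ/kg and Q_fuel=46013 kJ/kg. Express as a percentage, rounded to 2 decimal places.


Efficiency = (Q_useful / Q_fuel) * 100
Efficiency = (35009 / 46013) * 100
Efficiency = 0.7609 * 100 = 76.09%


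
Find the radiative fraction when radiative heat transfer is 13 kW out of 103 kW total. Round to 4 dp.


f_rad = Q_rad / Q_total
f_rad = 13 / 103 = 0.1262


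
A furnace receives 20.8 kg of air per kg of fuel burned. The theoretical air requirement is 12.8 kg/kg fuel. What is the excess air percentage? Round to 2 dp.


Excess air = actual - stoichiometric = 20.8 - 12.8 = 8.00 kg/kg fuel
Excess air % = (excess / stoich) * 100 = (8.00 / 12.8) * 100 = 62.50%
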